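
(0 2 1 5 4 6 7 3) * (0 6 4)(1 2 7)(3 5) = (0 7 5)(1 3 6)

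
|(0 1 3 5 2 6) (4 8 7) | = 6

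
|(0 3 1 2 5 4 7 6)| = 8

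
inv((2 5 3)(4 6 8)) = (2 3 5)(4 8 6)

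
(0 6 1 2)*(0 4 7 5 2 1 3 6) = (2 4 7 5)(3 6)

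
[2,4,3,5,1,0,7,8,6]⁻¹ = [5,4,0,2,1,3,8,6,7]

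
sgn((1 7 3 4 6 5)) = -1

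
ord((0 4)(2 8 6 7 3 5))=6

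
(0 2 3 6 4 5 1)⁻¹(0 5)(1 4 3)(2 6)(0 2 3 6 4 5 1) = (0 5 6)(1 2)(3 4)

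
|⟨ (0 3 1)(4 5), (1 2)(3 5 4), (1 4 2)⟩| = 720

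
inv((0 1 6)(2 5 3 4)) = (0 6 1)(2 4 3 5)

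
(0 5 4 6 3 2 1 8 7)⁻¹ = (0 7 8 1 2 3 6 4 5)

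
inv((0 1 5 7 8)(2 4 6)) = (0 8 7 5 1)(2 6 4)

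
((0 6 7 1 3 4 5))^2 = (0 7 3 5 6 1 4)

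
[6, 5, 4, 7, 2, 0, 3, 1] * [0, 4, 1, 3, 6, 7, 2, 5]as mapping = [0→2, 1→7, 2→6, 3→5, 4→1, 5→0, 6→3, 7→4]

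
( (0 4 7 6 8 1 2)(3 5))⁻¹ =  (0 2 1 8 6 7 4)(3 5)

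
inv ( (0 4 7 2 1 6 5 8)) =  (0 8 5 6 1 2 7 4)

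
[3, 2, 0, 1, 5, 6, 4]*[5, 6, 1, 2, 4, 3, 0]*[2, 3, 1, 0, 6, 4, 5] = [1, 3, 4, 5, 0, 2, 6]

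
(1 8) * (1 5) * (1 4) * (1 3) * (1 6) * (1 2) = (1 8 5 4 3 6 2)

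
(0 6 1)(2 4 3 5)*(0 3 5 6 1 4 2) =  (0 1 3 6 4 5)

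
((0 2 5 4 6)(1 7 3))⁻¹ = (0 6 4 5 2)(1 3 7)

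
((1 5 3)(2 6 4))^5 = (1 3 5)(2 4 6)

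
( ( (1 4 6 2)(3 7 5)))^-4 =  (3 5 7)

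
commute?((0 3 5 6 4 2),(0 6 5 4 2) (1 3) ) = no:(0 3 5 6 4 2)*(0 6 5 4 2) (1 3) = (0 1 3 4) (2 6),(0 6 5 4 2) (1 3)*(0 3 5 6 4 2) = (0 4) (1 5 2 3) 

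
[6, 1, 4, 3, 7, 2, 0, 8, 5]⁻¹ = [6, 1, 5, 3, 2, 8, 0, 4, 7]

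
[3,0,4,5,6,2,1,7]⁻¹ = [1,6,5,0,2,3,4,7]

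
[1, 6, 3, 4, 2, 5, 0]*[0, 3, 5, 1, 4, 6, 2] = [3, 2, 1, 4, 5, 6, 0]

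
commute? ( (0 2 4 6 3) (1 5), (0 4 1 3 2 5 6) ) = no: (0 2 4 6 3) (1 5)*(0 4 1 3 2 5 6) = (0 5 3 4) (1 6 2), (0 4 1 3 2 5 6)*(0 2 4 6 3) (1 5) = (0 6 2 1) (3 4 5) 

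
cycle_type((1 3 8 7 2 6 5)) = 7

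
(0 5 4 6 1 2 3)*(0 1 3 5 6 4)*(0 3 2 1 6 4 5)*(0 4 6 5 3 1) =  (0 6 2 4 3 5 1)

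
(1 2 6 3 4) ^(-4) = (1 2 6 3 4) 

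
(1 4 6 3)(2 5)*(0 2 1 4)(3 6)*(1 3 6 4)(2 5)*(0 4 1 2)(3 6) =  (0 5 6 1 4 3 2)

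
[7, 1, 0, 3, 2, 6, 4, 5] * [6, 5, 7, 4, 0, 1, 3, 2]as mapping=[0→2, 1→5, 2→6, 3→4, 4→7, 5→3, 6→0, 7→1]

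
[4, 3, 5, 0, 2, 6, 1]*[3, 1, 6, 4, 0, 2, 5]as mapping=[0→0, 1→4, 2→2, 3→3, 4→6, 5→5, 6→1]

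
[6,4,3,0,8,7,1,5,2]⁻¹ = [3,6,8,2,1,7,0,5,4]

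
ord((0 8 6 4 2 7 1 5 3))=9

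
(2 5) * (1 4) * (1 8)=(1 4 8)(2 5)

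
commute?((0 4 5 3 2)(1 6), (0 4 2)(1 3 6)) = no:(0 4 5 3 2)(1 6)*(0 4 2)(1 3 6) = (0 2 4 5 6 3), (0 4 2)(1 3 6)*(0 4 5 3 2)(1 6) = (0 5 3 1 2 4)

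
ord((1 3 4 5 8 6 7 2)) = 8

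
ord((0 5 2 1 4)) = 5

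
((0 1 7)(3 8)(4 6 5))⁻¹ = (0 7 1)(3 8)(4 5 6)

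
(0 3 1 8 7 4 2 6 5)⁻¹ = (0 5 6 2 4 7 8 1 3)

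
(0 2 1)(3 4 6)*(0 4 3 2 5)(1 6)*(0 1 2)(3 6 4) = (0 5 1 3 6)(2 4)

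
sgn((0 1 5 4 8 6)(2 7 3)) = -1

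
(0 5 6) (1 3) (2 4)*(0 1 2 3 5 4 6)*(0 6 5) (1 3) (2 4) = (0 2 5 6 3 4 1) 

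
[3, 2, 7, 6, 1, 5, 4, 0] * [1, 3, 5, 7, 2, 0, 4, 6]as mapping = [0→7, 1→5, 2→6, 3→4, 4→3, 5→0, 6→2, 7→1]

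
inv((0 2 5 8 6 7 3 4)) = (0 4 3 7 6 8 5 2)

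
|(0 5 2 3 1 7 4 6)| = 8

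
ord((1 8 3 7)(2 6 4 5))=4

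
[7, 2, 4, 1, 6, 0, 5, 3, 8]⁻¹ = [5, 3, 1, 7, 2, 6, 4, 0, 8]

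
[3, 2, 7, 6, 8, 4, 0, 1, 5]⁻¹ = [6, 7, 1, 0, 5, 8, 3, 2, 4]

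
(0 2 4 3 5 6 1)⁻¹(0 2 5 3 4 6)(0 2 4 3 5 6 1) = (1 2 4 6 5 3)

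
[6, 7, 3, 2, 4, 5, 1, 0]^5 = [6, 7, 3, 2, 4, 5, 1, 0]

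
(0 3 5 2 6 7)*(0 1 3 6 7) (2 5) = (0 6) (1 3 2 7) 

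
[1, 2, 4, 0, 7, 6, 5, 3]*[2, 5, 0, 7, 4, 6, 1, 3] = [5, 0, 4, 2, 3, 1, 6, 7]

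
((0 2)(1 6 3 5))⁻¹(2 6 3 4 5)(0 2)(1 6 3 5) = (0 3 5 4 1)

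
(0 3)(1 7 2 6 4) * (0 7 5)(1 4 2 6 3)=(0 1 5)(2 3 7 6)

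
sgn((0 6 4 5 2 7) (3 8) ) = 1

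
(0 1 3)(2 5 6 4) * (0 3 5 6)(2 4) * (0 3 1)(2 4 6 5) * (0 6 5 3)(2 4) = (0 6 2 3 1 4 5)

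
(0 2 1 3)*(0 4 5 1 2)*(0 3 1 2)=(0 3 4 5 2)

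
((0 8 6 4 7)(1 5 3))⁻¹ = (0 7 4 6 8)(1 3 5)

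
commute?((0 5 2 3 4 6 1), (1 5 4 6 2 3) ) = no:(0 5 2 3 4 6 1)*(1 5 4 6 2 3) = (0 4 2 1) (3 6 5), (1 5 4 6 2 3)*(0 5 2 3 4 6 1) = (0 5 6 3) (1 2 4) 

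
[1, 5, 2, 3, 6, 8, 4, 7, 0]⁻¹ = [8, 0, 2, 3, 6, 1, 4, 7, 5]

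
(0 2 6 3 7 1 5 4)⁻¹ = (0 4 5 1 7 3 6 2)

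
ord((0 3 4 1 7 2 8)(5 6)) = 14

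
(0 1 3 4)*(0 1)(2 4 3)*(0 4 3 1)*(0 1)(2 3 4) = (0 2 4 1 3)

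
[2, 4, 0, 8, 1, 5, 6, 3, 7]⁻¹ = [2, 4, 0, 7, 1, 5, 6, 8, 3]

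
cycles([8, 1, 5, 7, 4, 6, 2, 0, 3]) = (0 8 3 7)(2 5 6)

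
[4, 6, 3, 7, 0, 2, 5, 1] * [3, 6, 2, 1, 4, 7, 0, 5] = [4, 0, 1, 5, 3, 2, 7, 6]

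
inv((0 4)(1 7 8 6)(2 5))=(0 4)(1 6 8 7)(2 5)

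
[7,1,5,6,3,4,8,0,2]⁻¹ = [7,1,8,4,5,2,3,0,6]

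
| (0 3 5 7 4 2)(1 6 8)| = 6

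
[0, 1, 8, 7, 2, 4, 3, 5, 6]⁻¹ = [0, 1, 4, 6, 5, 7, 8, 3, 2]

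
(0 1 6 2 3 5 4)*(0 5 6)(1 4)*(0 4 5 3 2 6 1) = (0 5)(1 4 3)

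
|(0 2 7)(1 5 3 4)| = 12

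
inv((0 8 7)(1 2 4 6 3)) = (0 7 8)(1 3 6 4 2)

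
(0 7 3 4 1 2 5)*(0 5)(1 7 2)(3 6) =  (0 2)(3 4 7 6)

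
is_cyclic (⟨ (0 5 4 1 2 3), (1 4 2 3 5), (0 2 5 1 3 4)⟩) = no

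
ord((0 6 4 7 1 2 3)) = 7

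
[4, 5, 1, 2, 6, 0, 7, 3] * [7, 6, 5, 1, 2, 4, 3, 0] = [2, 4, 6, 5, 3, 7, 0, 1]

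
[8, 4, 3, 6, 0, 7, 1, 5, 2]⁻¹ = [4, 6, 8, 2, 1, 7, 3, 5, 0]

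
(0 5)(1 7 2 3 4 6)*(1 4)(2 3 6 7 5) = (0 2 6 4 7 3 1 5)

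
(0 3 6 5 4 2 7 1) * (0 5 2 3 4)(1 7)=(0 4 3 6 2 1 5)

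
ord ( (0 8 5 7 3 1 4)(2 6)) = 14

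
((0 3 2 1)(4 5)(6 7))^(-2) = (0 2)(1 3)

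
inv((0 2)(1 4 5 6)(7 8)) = (0 2)(1 6 5 4)(7 8)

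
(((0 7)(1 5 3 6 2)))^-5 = (0 7)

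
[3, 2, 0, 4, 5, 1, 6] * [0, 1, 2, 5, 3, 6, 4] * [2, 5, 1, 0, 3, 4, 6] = [4, 1, 2, 0, 6, 5, 3]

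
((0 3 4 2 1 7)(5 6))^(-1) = (0 7 1 2 4 3)(5 6)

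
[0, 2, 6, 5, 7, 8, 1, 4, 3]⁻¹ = [0, 6, 1, 8, 7, 3, 2, 4, 5]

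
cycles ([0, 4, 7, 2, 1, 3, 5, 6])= (1 4)(2 7 6 5 3)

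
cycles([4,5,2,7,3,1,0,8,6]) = (0 4 3 7 8 6)(1 5)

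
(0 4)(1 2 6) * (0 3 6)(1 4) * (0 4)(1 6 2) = (0 6)(2 4 3)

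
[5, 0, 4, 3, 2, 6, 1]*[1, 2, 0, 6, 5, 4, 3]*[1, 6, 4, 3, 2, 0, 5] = [2, 6, 0, 5, 1, 3, 4]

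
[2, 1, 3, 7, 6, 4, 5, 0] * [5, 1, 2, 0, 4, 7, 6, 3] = [2, 1, 0, 3, 6, 4, 7, 5]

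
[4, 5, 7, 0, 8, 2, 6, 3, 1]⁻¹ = [3, 8, 5, 7, 0, 1, 6, 2, 4]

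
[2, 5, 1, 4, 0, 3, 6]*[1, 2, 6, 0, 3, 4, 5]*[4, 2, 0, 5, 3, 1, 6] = [6, 3, 0, 5, 2, 4, 1] 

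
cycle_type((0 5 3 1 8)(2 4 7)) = 3.5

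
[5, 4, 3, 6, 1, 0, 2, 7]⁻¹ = [5, 4, 6, 2, 1, 0, 3, 7]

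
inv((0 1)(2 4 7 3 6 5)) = (0 1)(2 5 6 3 7 4)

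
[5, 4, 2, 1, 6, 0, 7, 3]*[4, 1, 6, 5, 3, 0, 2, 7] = [0, 3, 6, 1, 2, 4, 7, 5]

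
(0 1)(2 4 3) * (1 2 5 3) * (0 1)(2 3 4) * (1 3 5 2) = (0 5 4)(1 3 2)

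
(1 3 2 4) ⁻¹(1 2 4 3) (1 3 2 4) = (1 2 3 4) 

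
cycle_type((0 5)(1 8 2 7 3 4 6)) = 2.7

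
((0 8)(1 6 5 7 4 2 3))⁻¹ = (0 8)(1 3 2 4 7 5 6)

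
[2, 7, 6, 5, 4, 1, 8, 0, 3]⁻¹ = [7, 5, 0, 8, 4, 3, 2, 1, 6]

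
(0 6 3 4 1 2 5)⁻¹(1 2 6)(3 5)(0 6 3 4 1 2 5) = (0 4)(2 5 3)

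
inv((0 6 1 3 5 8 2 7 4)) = (0 4 7 2 8 5 3 1 6)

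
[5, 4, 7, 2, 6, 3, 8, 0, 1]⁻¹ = [7, 8, 3, 5, 1, 0, 4, 2, 6]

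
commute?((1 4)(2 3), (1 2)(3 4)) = yes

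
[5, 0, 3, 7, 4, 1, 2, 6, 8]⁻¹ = [1, 5, 6, 2, 4, 0, 7, 3, 8]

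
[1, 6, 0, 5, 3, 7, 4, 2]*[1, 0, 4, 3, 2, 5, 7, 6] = [0, 7, 1, 5, 3, 6, 2, 4]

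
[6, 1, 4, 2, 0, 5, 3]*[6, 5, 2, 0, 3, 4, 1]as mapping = [0→1, 1→5, 2→3, 3→2, 4→6, 5→4, 6→0]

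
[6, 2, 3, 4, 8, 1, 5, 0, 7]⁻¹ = [7, 5, 1, 2, 3, 6, 0, 8, 4]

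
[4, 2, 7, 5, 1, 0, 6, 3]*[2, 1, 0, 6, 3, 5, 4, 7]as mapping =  [0→3, 1→0, 2→7, 3→5, 4→1, 5→2, 6→4, 7→6]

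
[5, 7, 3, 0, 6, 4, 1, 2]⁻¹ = [3, 6, 7, 2, 5, 0, 4, 1]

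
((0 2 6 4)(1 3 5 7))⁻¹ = (0 4 6 2)(1 7 5 3)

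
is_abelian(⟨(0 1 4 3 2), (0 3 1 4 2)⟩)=no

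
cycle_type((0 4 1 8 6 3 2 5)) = 8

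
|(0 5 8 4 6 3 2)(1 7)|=14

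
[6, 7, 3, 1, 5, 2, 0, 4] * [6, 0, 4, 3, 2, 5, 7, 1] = [7, 1, 3, 0, 5, 4, 6, 2]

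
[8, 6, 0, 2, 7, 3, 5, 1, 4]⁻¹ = [2, 7, 3, 5, 8, 6, 1, 4, 0]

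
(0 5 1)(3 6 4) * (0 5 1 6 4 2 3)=(0 1 5 6 2 3 4)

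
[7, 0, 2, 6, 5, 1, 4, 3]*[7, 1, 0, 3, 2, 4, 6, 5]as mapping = [0→5, 1→7, 2→0, 3→6, 4→4, 5→1, 6→2, 7→3]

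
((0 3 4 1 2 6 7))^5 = (0 6 1 3 7 2 4)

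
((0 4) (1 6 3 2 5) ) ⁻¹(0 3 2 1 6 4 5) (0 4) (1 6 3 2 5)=(0 1 4 2 5 6 3) 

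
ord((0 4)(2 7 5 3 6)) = 10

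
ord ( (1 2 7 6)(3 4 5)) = 12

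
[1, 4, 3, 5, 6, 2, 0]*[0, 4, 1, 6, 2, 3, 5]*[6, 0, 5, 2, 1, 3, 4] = [1, 5, 4, 2, 3, 0, 6]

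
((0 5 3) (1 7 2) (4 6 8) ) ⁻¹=(0 3 5) (1 2 7) (4 8 6) 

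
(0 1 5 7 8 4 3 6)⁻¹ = (0 6 3 4 8 7 5 1)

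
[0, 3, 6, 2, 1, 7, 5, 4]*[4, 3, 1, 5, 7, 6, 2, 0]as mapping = [0→4, 1→5, 2→2, 3→1, 4→3, 5→0, 6→6, 7→7]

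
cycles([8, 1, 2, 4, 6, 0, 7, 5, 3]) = (0 8 3 4 6 7 5)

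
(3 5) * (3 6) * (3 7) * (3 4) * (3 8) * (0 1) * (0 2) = (0 1 2)(3 5 6 7 4 8)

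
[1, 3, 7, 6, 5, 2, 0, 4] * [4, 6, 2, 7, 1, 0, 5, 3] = [6, 7, 3, 5, 0, 2, 4, 1]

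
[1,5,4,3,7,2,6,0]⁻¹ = [7,0,5,3,2,1,6,4]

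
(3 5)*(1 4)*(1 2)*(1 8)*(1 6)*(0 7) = (0 7)(1 4 2 8 6)(3 5)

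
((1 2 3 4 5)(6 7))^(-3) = (1 3 5 2 4)(6 7)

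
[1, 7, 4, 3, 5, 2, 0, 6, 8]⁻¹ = [6, 0, 5, 3, 2, 4, 7, 1, 8]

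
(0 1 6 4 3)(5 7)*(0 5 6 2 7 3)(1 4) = (0 4)(1 2 7 6)(3 5)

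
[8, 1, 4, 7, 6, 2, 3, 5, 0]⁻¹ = [8, 1, 5, 6, 2, 7, 4, 3, 0]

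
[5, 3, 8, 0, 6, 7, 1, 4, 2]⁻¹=[3, 6, 8, 1, 7, 0, 4, 5, 2]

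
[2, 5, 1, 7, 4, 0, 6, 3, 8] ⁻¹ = [5, 2, 0, 7, 4, 1, 6, 3, 8] 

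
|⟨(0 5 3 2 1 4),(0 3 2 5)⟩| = 720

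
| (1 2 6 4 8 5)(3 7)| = 6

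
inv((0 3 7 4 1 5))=(0 5 1 4 7 3)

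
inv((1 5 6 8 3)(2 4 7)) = (1 3 8 6 5)(2 7 4)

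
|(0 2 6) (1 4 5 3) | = 12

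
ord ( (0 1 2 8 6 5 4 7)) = 8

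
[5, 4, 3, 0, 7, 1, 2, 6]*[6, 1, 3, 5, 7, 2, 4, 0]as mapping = [0→2, 1→7, 2→5, 3→6, 4→0, 5→1, 6→3, 7→4]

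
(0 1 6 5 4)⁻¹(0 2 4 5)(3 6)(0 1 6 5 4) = (0 4 1 2)(3 5)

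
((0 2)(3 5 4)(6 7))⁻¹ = (0 2)(3 4 5)(6 7)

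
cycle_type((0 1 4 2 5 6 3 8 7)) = 9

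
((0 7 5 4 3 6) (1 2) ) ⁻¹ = (0 6 3 4 5 7) (1 2) 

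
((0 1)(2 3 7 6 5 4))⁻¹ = (0 1)(2 4 5 6 7 3)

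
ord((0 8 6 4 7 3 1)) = 7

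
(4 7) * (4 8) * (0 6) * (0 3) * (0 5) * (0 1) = (0 6 3 5 1)(4 7 8)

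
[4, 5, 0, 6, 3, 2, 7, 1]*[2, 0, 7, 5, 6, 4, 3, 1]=[6, 4, 2, 3, 5, 7, 1, 0] 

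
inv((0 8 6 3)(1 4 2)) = (0 3 6 8)(1 2 4)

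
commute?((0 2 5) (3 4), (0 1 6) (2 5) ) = no:(0 2 5) (3 4)*(0 1 6) (2 5) = (0 5 1 6) (3 4), (0 1 6) (2 5)*(0 2 5) (3 4) = (0 1 6 2) (3 4) 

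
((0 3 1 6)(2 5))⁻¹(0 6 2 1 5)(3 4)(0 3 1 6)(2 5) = (0 5 6 2 3)(1 4)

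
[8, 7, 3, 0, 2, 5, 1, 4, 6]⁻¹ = [3, 6, 4, 2, 7, 5, 8, 1, 0]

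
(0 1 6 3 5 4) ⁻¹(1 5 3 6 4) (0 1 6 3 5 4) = (0 6 4 5 3) 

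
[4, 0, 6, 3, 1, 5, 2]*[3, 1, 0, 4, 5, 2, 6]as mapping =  [0→5, 1→3, 2→6, 3→4, 4→1, 5→2, 6→0]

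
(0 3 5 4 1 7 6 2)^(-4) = (0 1)(2 4)(3 7)(5 6)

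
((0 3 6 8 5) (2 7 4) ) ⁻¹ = (0 5 8 6 3) (2 4 7) 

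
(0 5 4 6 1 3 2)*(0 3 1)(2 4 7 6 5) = (0 2 3 4 5 7 6)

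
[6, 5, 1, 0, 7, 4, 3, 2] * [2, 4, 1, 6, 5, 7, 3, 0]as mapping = [0→3, 1→7, 2→4, 3→2, 4→0, 5→5, 6→6, 7→1]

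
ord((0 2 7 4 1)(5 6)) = 10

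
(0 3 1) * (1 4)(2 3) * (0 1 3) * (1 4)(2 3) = (0 3 1 4 2)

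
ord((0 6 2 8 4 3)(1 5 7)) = 6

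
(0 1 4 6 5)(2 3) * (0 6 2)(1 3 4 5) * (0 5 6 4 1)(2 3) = (0 2 1 6)(3 5 4)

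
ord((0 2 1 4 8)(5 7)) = 10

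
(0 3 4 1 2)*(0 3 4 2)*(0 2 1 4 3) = (0 3 1 2) 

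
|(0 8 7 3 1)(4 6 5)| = 15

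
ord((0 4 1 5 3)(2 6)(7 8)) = 10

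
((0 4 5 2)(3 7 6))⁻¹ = (0 2 5 4)(3 6 7)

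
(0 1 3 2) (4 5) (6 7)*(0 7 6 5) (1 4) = (0 4) (1 3 2 7 5) 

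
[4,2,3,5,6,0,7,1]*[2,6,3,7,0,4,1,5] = [0,3,7,4,1,2,5,6]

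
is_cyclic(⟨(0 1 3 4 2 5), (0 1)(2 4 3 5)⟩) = no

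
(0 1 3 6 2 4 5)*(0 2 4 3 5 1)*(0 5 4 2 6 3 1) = (0 5 6 2 1 4)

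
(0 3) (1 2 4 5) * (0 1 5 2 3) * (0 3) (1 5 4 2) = (0 3 5 4 1) 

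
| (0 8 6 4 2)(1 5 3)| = 15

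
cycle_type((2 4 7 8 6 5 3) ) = 7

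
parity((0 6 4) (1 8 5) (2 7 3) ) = even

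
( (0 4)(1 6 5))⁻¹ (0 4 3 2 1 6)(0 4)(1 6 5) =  (0 3 2 6 5 4)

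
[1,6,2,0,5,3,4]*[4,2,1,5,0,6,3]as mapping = [0→2,1→3,2→1,3→4,4→6,5→5,6→0]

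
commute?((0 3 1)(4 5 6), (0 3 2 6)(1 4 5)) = no:(0 3 1)(4 5 6)*(0 3 2 6)(1 4 5) = (0 2 6 5)(1 3 4), (0 3 2 6)(1 4 5)*(0 3 1)(4 5 6) = (0 1 5)(2 4 6 3)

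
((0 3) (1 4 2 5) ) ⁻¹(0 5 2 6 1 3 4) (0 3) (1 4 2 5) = (0 2 3 1 5 6 4) 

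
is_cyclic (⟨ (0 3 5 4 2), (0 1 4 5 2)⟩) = no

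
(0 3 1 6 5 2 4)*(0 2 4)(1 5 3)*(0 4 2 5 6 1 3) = (0 3 6)(2 4 5)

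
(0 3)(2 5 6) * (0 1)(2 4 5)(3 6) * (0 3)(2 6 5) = (0 5)(1 3)(2 6 4)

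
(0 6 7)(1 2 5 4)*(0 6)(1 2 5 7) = (1 5 4 2 7 6)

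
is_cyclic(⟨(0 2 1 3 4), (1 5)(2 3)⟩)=no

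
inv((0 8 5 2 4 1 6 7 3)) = (0 3 7 6 1 4 2 5 8)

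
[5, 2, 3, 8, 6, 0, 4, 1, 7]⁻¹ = [5, 7, 1, 2, 6, 0, 4, 8, 3]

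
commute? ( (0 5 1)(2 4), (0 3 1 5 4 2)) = no: (0 5 1)(2 4)*(0 3 1 5 4 2) = (0 4)(1 3), (0 3 1 5 4 2)*(0 5 1)(2 4) = (0 3)(2 5)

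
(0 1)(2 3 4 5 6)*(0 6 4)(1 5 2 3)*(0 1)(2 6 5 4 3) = (0 4 6 2)(1 5 3)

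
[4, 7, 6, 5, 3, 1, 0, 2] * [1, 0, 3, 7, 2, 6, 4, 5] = [2, 5, 4, 6, 7, 0, 1, 3]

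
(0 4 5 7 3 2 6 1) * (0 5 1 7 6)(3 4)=(0 3 2)(1 5 6 7 4)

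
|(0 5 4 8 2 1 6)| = 7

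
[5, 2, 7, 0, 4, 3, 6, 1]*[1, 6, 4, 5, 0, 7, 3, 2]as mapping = [0→7, 1→4, 2→2, 3→1, 4→0, 5→5, 6→3, 7→6]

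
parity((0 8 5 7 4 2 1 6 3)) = even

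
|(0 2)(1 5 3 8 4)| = 10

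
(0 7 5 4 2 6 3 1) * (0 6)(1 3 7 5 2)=(0 5 4 1 6 7 2)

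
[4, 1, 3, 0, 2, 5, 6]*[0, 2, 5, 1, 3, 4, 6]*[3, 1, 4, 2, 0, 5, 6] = [2, 4, 1, 3, 5, 0, 6]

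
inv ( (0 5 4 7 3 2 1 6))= (0 6 1 2 3 7 4 5)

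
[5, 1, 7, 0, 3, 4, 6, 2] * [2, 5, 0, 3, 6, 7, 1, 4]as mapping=[0→7, 1→5, 2→4, 3→2, 4→3, 5→6, 6→1, 7→0]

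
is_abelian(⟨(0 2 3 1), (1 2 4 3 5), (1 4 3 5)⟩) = no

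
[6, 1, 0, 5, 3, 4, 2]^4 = [6, 1, 0, 5, 3, 4, 2]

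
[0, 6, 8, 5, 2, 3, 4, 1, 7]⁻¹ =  [0, 7, 4, 5, 6, 3, 1, 8, 2]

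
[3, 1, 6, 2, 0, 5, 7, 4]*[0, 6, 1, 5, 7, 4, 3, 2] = [5, 6, 3, 1, 0, 4, 2, 7]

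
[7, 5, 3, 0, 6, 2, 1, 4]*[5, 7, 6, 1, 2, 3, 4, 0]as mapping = [0→0, 1→3, 2→1, 3→5, 4→4, 5→6, 6→7, 7→2]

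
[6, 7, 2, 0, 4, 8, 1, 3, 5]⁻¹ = [3, 6, 2, 7, 4, 8, 0, 1, 5]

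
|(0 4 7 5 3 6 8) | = 7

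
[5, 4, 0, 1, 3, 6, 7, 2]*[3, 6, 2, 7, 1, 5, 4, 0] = [5, 1, 3, 6, 7, 4, 0, 2]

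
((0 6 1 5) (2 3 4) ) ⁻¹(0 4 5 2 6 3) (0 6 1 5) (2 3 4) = (0 3 1 4 6 2) 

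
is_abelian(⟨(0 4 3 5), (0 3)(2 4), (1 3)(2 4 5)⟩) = no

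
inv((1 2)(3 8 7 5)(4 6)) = (1 2)(3 5 7 8)(4 6)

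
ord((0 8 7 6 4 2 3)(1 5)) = 14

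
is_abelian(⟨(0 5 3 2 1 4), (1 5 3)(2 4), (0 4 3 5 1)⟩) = no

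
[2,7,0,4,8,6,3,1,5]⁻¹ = [2,7,0,6,3,8,5,1,4]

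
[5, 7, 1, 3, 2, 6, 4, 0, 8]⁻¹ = [7, 2, 4, 3, 6, 0, 5, 1, 8]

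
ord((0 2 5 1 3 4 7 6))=8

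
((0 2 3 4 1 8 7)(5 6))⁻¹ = (0 7 8 1 4 3 2)(5 6)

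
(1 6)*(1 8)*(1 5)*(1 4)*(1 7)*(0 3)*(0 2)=(0 3 2)(1 6 8 5 4 7)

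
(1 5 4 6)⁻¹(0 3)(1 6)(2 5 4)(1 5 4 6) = (0 3)(1 5)(2 4 6)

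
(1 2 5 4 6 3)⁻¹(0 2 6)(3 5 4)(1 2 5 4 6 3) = (0 5 3)(1 4 6)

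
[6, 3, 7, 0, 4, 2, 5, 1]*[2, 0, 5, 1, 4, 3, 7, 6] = [7, 1, 6, 2, 4, 5, 3, 0]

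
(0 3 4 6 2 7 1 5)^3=(0 6 1 3 2 5 4 7)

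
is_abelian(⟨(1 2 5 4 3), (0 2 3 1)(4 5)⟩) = no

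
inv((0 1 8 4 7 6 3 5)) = (0 5 3 6 7 4 8 1)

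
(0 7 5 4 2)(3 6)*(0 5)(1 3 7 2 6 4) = (0 2 5 1 3 4 6 7)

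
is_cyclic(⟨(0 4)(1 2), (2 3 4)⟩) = no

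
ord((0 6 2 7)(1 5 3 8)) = 4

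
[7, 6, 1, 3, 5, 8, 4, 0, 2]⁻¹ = [7, 2, 8, 3, 6, 4, 1, 0, 5]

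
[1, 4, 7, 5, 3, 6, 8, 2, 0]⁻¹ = [8, 0, 7, 4, 1, 3, 5, 2, 6]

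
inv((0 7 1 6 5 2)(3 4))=(0 2 5 6 1 7)(3 4)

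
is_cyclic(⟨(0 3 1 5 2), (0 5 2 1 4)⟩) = no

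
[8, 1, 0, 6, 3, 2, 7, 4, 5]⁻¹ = [2, 1, 5, 4, 7, 8, 3, 6, 0]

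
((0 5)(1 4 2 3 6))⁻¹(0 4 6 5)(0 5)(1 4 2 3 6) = (0 5 2 1)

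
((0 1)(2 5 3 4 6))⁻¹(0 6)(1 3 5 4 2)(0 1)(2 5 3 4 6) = (0 4 3 6 5)(1 2)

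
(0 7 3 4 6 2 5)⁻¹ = (0 5 2 6 4 3 7)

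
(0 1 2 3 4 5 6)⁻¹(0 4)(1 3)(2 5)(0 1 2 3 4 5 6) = (1 5)(2 4)(3 6)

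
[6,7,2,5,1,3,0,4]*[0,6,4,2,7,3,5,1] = [5,1,4,3,6,2,0,7]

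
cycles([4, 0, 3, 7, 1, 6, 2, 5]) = (0 4 1)(2 3 7 5 6)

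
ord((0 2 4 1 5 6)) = 6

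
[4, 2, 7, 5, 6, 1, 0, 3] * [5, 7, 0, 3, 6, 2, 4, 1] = [6, 0, 1, 2, 4, 7, 5, 3]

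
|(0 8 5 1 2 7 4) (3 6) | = 14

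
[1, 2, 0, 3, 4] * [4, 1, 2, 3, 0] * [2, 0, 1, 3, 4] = [0, 1, 4, 3, 2]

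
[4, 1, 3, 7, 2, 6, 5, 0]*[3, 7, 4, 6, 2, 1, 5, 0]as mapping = [0→2, 1→7, 2→6, 3→0, 4→4, 5→5, 6→1, 7→3]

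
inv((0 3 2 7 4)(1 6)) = (0 4 7 2 3)(1 6)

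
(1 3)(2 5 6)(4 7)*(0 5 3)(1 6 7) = (0 5 7 4 1)(2 3 6)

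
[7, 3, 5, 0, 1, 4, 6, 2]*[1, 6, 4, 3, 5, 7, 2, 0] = [0, 3, 7, 1, 6, 5, 2, 4]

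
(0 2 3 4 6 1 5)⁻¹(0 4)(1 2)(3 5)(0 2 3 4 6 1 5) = (0 4)(2 6)(3 5)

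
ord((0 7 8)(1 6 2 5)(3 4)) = 12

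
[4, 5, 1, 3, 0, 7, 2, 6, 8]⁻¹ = [4, 2, 6, 3, 0, 1, 7, 5, 8]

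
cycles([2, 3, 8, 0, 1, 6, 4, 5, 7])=(0 2 8 7 5 6 4 1 3)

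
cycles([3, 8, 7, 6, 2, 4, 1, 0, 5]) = (0 3 6 1 8 5 4 2 7)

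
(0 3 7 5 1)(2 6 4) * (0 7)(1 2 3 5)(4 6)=(0 5 2 4 3)(1 7)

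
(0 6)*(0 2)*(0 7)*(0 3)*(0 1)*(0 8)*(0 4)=(0 6 2 7 3 1 8 4)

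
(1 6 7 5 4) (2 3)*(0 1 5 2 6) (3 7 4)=(0 1) (2 7) (3 6 4 5) 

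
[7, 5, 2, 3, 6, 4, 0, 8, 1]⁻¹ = [6, 8, 2, 3, 5, 1, 4, 0, 7]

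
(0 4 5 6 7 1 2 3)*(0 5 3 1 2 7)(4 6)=(0 6)(1 7 2)(3 5 4)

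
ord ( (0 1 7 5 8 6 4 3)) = 8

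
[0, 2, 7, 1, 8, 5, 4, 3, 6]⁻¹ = [0, 3, 1, 7, 6, 5, 8, 2, 4]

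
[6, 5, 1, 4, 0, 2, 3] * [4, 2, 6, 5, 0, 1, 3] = [3, 1, 2, 0, 4, 6, 5]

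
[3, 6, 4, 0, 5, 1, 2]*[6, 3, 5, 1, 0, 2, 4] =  [1, 4, 0, 6, 2, 3, 5]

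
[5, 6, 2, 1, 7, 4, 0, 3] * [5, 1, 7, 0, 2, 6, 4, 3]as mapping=[0→6, 1→4, 2→7, 3→1, 4→3, 5→2, 6→5, 7→0]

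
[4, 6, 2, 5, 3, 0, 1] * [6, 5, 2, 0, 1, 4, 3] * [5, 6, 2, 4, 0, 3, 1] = [6, 4, 2, 0, 5, 1, 3]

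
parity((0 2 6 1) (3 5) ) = even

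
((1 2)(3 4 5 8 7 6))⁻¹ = (1 2)(3 6 7 8 5 4)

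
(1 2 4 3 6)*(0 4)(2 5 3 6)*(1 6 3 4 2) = (0 2)(1 5 4 3)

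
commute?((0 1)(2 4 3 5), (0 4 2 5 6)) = no:(0 1)(2 4 3 5) * (0 4 2 5 6) = (0 1 4 3 6), (0 4 2 5 6) * (0 1)(2 4 3 5) = (0 3 5 6 1)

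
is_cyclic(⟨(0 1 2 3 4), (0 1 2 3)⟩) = no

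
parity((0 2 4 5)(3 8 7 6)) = even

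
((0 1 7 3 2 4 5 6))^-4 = (0 2)(1 4)(3 6)(5 7)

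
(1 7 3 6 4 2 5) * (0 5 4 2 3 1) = (0 5)(1 7)(2 4 3 6)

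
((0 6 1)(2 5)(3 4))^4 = (0 6 1)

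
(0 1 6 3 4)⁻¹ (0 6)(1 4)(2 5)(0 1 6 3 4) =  (0 6)(1 3)(2 5)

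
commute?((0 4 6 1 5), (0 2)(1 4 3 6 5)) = no:(0 4 6 1 5) * (0 2)(1 4 3 6 5) = (0 3 6 4 5 2), (0 2)(1 4 3 6 5) * (0 4 6 1 5) = (0 2 4 3 1 6)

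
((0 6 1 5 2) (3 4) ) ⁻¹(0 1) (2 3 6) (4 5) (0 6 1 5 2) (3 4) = (0 4 1) (2 3) (5 6) 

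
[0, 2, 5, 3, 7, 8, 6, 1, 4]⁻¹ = [0, 7, 1, 3, 8, 2, 6, 4, 5]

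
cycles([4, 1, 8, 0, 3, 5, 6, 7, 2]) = (0 4 3)(2 8)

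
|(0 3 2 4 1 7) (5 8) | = 6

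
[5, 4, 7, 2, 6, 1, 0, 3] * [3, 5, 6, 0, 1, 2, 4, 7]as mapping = [0→2, 1→1, 2→7, 3→6, 4→4, 5→5, 6→3, 7→0]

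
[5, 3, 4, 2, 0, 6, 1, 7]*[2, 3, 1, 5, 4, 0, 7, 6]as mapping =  [0→0, 1→5, 2→4, 3→1, 4→2, 5→7, 6→3, 7→6]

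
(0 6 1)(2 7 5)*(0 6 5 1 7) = (0 5 2)(1 6 7)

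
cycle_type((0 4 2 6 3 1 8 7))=8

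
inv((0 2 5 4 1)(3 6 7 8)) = (0 1 4 5 2)(3 8 7 6)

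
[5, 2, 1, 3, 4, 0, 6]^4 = [0, 1, 2, 3, 4, 5, 6]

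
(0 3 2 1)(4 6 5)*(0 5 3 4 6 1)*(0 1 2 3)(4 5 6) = (0 5 4 2 1 6)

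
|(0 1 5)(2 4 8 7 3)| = 15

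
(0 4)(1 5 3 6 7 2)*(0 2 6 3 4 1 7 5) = (0 1)(2 7 6 5 4)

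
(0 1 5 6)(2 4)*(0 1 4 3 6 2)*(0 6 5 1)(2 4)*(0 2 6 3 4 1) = (0 6 2 4 3 5 1)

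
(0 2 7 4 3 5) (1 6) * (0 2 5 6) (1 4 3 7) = (0 5 2 1) (3 6 4 7) 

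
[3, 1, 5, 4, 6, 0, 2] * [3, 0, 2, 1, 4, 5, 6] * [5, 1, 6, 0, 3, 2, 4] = [1, 5, 2, 3, 4, 0, 6]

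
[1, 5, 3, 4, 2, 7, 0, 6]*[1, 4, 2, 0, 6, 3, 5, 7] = [4, 3, 0, 6, 2, 7, 1, 5]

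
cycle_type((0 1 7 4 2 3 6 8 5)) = 9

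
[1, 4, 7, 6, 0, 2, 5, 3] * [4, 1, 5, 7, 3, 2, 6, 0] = [1, 3, 0, 6, 4, 5, 2, 7]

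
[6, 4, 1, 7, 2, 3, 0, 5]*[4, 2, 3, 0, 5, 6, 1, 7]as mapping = [0→1, 1→5, 2→2, 3→7, 4→3, 5→0, 6→4, 7→6]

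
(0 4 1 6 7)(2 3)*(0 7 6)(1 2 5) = (0 4 2 3 5 1)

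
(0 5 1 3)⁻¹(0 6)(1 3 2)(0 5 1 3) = (0 2 3)(5 6)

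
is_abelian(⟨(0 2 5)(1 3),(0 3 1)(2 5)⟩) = no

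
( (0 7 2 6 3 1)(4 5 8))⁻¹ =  (0 1 3 6 2 7)(4 8 5)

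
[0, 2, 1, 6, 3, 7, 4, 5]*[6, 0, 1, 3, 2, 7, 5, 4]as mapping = [0→6, 1→1, 2→0, 3→5, 4→3, 5→4, 6→2, 7→7]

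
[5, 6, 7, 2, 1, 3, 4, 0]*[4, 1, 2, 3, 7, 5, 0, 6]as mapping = [0→5, 1→0, 2→6, 3→2, 4→1, 5→3, 6→7, 7→4]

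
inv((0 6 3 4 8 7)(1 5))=(0 7 8 4 3 6)(1 5)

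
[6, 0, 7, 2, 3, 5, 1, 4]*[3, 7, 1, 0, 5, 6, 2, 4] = [2, 3, 4, 1, 0, 6, 7, 5]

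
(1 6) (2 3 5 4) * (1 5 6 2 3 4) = (1 2 4 3 6 5) 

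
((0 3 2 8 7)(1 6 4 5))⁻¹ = (0 7 8 2 3)(1 5 4 6)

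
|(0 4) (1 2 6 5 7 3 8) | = 14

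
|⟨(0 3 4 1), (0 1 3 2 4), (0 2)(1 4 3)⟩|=120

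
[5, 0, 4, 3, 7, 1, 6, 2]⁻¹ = [1, 5, 7, 3, 2, 0, 6, 4]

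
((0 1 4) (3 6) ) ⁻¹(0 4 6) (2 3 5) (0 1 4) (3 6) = (0 3 1) (2 6 5) 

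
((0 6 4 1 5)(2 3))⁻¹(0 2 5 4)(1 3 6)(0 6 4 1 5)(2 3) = (0 1 6 3)(2 4 5)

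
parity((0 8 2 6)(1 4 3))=odd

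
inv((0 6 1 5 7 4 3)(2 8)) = (0 3 4 7 5 1 6)(2 8)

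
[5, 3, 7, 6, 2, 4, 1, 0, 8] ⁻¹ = [7, 6, 4, 1, 5, 0, 3, 2, 8] 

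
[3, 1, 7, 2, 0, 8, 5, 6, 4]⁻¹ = [4, 1, 3, 0, 8, 6, 7, 2, 5]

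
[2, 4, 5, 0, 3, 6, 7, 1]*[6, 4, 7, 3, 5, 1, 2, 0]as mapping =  [0→7, 1→5, 2→1, 3→6, 4→3, 5→2, 6→0, 7→4]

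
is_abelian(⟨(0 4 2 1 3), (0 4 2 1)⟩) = no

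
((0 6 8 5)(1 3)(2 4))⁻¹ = (0 5 8 6)(1 3)(2 4)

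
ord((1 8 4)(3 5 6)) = 3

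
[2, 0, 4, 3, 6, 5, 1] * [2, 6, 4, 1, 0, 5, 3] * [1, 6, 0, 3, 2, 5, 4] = [2, 0, 1, 6, 3, 5, 4]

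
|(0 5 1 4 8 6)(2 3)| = 6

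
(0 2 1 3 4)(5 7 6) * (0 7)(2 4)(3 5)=(0 4 7 6 3 2 1 5)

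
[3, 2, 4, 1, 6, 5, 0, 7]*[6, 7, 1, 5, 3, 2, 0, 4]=[5, 1, 3, 7, 0, 2, 6, 4]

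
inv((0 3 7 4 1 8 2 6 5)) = (0 5 6 2 8 1 4 7 3)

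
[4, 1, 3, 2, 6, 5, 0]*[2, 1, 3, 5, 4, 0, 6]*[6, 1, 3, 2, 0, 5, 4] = [0, 1, 5, 2, 4, 6, 3]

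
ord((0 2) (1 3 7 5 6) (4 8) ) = 10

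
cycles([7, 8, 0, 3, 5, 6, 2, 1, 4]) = (0 7 1 8 4 5 6 2)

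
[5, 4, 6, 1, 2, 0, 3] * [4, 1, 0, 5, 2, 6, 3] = [6, 2, 3, 1, 0, 4, 5]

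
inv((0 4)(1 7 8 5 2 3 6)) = (0 4)(1 6 3 2 5 8 7)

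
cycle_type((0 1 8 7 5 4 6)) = 7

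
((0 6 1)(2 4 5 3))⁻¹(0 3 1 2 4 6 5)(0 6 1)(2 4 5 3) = (0 4 5 1 3 6 2)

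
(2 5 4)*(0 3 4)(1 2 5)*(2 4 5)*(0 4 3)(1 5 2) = (1 3 2 5 4)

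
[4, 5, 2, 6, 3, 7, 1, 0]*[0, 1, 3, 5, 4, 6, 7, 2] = [4, 6, 3, 7, 5, 2, 1, 0]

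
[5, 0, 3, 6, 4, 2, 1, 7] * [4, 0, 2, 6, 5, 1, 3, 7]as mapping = [0→1, 1→4, 2→6, 3→3, 4→5, 5→2, 6→0, 7→7]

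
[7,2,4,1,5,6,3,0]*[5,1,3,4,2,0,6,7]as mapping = [0→7,1→3,2→2,3→1,4→0,5→6,6→4,7→5]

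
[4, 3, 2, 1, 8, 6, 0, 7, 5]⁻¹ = [6, 3, 2, 1, 0, 8, 5, 7, 4]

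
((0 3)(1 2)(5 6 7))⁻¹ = (0 3)(1 2)(5 7 6)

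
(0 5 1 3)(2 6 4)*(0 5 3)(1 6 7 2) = (0 3 5 6 4 1)(2 7)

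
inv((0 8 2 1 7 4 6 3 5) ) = (0 5 3 6 4 7 1 2 8) 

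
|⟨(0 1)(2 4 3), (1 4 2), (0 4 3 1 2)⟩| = 120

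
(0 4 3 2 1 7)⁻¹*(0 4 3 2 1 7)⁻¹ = (0 1 3)(2 4 7)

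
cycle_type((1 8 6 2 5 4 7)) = 7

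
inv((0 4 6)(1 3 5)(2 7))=(0 6 4)(1 5 3)(2 7)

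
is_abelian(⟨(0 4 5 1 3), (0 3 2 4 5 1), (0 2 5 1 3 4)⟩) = no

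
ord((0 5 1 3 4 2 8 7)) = 8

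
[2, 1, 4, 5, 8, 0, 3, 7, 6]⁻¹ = [5, 1, 0, 6, 2, 3, 8, 7, 4]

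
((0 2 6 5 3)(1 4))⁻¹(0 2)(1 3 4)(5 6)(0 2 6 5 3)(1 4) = (0 1 4)(2 6)(3 5)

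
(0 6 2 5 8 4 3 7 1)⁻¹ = (0 1 7 3 4 8 5 2 6)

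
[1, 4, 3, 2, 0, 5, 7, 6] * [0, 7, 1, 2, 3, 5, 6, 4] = [7, 3, 2, 1, 0, 5, 4, 6]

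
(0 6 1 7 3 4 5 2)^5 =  (0 4 1 2 3 6 5 7)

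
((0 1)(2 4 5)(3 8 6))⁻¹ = (0 1)(2 5 4)(3 6 8)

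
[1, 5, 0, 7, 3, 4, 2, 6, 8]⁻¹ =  [2, 0, 6, 4, 5, 1, 7, 3, 8]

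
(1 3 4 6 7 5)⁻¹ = (1 5 7 6 4 3)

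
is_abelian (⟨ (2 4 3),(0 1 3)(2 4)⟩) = no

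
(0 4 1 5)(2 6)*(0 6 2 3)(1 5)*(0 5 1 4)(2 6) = (1 4)(2 6 3 5)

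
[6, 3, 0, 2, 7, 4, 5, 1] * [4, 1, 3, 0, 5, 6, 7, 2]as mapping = [0→7, 1→0, 2→4, 3→3, 4→2, 5→5, 6→6, 7→1]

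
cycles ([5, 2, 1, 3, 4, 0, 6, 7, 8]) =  (0 5)(1 2)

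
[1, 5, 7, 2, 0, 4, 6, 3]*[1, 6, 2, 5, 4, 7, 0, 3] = [6, 7, 3, 2, 1, 4, 0, 5]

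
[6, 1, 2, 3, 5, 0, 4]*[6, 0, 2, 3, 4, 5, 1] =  [1, 0, 2, 3, 5, 6, 4]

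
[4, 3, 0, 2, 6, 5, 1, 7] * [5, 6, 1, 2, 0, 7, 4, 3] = [0, 2, 5, 1, 4, 7, 6, 3]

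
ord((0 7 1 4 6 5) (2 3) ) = 6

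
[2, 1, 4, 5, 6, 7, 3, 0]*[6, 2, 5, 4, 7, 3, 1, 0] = [5, 2, 7, 3, 1, 0, 4, 6]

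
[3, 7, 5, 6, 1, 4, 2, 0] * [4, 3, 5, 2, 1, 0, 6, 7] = [2, 7, 0, 6, 3, 1, 5, 4]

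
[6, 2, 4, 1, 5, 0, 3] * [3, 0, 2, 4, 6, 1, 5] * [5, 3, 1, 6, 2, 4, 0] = [4, 1, 0, 5, 3, 6, 2]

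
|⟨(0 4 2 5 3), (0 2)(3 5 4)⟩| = 120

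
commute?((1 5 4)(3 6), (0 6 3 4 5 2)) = no:(1 5 4)(3 6)*(0 6 3 4 5 2) = (0 6 4 1 2), (0 6 3 4 5 2)*(1 5 4)(3 6) = (0 3 1 5 2)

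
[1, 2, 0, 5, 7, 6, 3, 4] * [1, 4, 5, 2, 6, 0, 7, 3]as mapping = [0→4, 1→5, 2→1, 3→0, 4→3, 5→7, 6→2, 7→6]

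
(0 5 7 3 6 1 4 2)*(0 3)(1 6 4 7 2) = (0 5 2 3 4 1 7)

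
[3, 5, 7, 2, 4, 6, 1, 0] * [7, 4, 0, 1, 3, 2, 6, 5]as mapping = [0→1, 1→2, 2→5, 3→0, 4→3, 5→6, 6→4, 7→7]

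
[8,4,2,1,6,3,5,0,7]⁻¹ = [7,3,2,5,1,6,4,8,0]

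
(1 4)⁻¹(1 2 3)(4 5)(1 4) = (1 5)(2 3 4)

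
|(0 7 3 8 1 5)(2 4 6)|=6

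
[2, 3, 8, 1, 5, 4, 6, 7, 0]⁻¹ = [8, 3, 0, 1, 5, 4, 6, 7, 2]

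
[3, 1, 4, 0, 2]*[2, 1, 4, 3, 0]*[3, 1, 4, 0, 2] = [0, 1, 3, 4, 2] 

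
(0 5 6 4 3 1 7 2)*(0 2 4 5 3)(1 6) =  (0 3 6 5 1 7 4)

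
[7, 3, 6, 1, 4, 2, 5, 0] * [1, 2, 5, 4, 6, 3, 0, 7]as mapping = [0→7, 1→4, 2→0, 3→2, 4→6, 5→5, 6→3, 7→1]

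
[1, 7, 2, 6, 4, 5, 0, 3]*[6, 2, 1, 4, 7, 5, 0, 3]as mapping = [0→2, 1→3, 2→1, 3→0, 4→7, 5→5, 6→6, 7→4]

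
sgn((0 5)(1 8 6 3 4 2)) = 1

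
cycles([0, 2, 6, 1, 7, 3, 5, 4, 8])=(1 2 6 5 3)(4 7)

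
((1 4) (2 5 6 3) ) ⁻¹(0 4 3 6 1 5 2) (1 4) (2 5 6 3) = (0 1 2 3 4 6 5) 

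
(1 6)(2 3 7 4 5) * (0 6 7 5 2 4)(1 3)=(0 6 3 5 4 2 1 7)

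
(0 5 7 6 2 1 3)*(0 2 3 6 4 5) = (1 6 3 2)(4 5 7)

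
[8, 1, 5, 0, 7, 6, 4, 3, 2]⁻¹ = [3, 1, 8, 7, 6, 2, 5, 4, 0]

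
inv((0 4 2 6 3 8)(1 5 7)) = (0 8 3 6 2 4)(1 7 5)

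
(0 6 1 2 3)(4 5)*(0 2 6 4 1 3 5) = (0 4)(1 6 3 2 5)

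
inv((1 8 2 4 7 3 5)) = (1 5 3 7 4 2 8)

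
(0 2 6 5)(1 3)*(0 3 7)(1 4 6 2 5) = (0 5 3 4 6 1 7)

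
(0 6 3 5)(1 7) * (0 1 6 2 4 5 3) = (0 2 4 5 1 7 6)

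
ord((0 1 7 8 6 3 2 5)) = 8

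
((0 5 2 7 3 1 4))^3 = (0 7 4 2 1 5 3)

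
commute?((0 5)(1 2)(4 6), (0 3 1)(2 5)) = no:(0 5)(1 2)(4 6)*(0 3 1)(2 5) = (0 2)(1 5 3)(4 6), (0 3 1)(2 5)*(0 5)(1 2)(4 6) = (0 3 2)(1 5)(4 6)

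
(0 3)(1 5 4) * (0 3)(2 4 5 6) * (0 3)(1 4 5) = (0 3)(1 6 2 5)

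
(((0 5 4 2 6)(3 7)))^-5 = (3 7)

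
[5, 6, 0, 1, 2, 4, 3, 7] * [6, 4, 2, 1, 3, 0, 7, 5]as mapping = [0→0, 1→7, 2→6, 3→4, 4→2, 5→3, 6→1, 7→5]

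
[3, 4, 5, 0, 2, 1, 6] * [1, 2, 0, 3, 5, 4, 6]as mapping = [0→3, 1→5, 2→4, 3→1, 4→0, 5→2, 6→6]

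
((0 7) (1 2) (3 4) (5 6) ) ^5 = (0 7) (1 2) (3 4) (5 6) 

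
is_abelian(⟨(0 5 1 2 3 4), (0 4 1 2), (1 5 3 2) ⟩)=no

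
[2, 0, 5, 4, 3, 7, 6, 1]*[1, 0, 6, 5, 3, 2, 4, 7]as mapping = [0→6, 1→1, 2→2, 3→3, 4→5, 5→7, 6→4, 7→0]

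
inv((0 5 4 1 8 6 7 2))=(0 2 7 6 8 1 4 5)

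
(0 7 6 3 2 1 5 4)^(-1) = (0 4 5 1 2 3 6 7)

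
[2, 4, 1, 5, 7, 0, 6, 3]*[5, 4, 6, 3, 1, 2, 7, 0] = [6, 1, 4, 2, 0, 5, 7, 3]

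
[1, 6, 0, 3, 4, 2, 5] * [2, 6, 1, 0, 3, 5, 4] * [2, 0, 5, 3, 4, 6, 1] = [1, 4, 5, 2, 3, 0, 6]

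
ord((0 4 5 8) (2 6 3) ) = 12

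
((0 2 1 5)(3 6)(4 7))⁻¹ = (0 5 1 2)(3 6)(4 7)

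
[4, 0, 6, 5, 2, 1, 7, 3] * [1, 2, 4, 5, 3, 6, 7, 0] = [3, 1, 7, 6, 4, 2, 0, 5]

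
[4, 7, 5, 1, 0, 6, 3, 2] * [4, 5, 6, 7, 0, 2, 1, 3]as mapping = [0→0, 1→3, 2→2, 3→5, 4→4, 5→1, 6→7, 7→6]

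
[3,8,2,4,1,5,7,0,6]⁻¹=[7,4,2,0,3,5,8,6,1]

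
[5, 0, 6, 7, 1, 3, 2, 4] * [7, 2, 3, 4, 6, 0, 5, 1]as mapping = [0→0, 1→7, 2→5, 3→1, 4→2, 5→4, 6→3, 7→6]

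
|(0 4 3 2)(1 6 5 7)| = 4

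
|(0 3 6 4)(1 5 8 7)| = 4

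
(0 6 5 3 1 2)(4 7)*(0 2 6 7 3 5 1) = (0 7 4 3)(1 6)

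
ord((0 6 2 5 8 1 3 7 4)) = 9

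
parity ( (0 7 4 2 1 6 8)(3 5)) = odd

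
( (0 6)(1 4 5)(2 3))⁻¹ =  (0 6)(1 5 4)(2 3)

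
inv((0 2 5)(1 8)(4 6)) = (0 5 2)(1 8)(4 6)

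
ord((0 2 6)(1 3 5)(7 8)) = 6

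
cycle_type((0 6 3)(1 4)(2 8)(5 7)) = 2^3.3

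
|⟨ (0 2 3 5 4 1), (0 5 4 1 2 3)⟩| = 720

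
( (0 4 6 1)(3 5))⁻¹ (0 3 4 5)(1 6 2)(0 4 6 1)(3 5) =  (0 1 2)(3 4 5 6)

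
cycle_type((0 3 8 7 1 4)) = 6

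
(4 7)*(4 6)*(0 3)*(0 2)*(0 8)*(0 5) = (0 3 2 8 5)(4 7 6)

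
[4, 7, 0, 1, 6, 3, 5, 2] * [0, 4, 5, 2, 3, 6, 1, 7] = [3, 7, 0, 4, 1, 2, 6, 5]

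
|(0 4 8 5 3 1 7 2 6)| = 9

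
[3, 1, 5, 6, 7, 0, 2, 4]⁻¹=[5, 1, 6, 0, 7, 2, 3, 4]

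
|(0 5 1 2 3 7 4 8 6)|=9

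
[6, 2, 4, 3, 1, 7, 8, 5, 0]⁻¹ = [8, 4, 1, 3, 2, 7, 0, 5, 6]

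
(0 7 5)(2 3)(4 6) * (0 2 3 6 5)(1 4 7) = (0 1 4 5 2 6 7)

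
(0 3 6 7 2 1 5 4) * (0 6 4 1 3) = (1 5)(2 3 4 6 7)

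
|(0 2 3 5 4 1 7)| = 7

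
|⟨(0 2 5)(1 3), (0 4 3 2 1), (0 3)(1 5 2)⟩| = 720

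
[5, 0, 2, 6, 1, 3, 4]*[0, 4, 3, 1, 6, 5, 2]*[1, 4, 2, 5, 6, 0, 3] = [0, 1, 5, 2, 6, 4, 3]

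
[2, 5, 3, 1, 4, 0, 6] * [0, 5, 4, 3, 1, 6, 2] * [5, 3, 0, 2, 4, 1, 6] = [4, 6, 2, 1, 3, 5, 0]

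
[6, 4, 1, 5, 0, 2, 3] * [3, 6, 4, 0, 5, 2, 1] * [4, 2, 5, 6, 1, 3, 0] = [2, 3, 0, 5, 6, 1, 4]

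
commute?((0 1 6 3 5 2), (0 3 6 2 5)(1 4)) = no:(0 1 6 3 5 2)*(0 3 6 2 5)(1 4) = (0 4 1 2 3), (0 3 6 2 5)(1 4)*(0 1 6 3 5 2) = (0 5 1 4 6)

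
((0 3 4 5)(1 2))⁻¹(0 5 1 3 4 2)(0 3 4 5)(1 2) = (0 2 4 5 1 3)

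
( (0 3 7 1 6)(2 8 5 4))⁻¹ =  (0 6 1 7 3)(2 4 5 8)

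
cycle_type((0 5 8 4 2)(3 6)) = 2.5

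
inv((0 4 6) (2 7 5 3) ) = (0 6 4) (2 3 5 7) 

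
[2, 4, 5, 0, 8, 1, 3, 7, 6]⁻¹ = [3, 5, 0, 6, 1, 2, 8, 7, 4]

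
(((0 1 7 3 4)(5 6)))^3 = (0 3 1 4 7)(5 6)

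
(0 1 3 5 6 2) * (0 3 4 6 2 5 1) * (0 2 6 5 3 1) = (0 2 1 4 5 6 3)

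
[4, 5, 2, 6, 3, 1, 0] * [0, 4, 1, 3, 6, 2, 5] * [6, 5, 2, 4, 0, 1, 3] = [3, 2, 5, 1, 4, 0, 6]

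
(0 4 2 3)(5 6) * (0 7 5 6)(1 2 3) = (0 4 3 7 5)(1 2)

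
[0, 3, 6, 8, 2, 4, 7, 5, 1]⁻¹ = [0, 8, 4, 1, 5, 7, 2, 6, 3]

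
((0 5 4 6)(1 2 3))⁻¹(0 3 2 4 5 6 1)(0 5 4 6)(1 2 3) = (0 2 5 1 3 6 4)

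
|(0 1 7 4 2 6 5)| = 7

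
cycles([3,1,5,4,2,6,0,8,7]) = (0 3 4 2 5 6)(7 8)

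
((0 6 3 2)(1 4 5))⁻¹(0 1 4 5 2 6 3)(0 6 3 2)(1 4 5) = (0 3 2 6 4 5 1)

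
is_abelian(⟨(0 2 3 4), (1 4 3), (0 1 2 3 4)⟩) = no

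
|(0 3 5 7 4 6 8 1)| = 8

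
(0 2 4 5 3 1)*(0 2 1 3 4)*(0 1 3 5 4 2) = (0 3 5 2 1)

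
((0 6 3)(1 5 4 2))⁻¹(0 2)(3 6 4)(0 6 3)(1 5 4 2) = (0 3 2)(1 6)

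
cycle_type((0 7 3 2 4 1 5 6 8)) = 9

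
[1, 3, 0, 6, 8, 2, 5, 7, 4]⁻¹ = [2, 0, 5, 1, 8, 6, 3, 7, 4]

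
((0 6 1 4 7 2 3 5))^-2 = (0 3 7 1)(2 4 6 5)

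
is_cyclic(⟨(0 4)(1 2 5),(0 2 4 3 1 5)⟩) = no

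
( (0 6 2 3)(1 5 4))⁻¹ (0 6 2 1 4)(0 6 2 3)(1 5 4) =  (1 6 2 3 5)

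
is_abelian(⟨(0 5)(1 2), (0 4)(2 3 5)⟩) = no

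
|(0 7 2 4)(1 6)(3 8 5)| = 12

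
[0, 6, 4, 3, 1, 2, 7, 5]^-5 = [0, 6, 4, 3, 1, 2, 7, 5]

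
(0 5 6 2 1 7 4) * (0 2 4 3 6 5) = (1 7 3 6 4 2)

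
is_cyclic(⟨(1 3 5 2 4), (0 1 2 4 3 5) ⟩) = no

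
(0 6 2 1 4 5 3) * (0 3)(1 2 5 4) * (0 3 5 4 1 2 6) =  (1 2 6 4)(3 5)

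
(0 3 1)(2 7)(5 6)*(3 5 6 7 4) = (0 5 7 2 4 3 1)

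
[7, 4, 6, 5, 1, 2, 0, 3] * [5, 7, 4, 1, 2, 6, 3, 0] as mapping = [0→0, 1→2, 2→3, 3→6, 4→7, 5→4, 6→5, 7→1] 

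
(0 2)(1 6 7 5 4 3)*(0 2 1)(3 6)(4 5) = (0 1 3)(4 6 7)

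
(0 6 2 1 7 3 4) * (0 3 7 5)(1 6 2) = (0 2 6 1 5)(3 4)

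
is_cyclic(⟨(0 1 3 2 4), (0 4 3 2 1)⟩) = no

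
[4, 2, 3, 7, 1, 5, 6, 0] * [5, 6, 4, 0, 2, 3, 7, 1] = [2, 4, 0, 1, 6, 3, 7, 5]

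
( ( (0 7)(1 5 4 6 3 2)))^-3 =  (0 7)(1 6)(2 4)(3 5)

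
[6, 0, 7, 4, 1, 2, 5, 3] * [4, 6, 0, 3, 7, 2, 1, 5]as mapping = [0→1, 1→4, 2→5, 3→7, 4→6, 5→0, 6→2, 7→3]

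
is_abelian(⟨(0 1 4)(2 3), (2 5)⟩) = no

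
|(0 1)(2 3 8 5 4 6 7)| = 14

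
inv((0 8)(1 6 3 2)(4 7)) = (0 8)(1 2 3 6)(4 7)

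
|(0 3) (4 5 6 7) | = 4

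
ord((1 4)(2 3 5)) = 6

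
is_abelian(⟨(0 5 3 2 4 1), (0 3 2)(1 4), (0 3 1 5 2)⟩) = no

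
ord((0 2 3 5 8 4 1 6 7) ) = 9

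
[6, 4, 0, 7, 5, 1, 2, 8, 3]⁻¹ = [2, 5, 6, 8, 1, 4, 0, 3, 7]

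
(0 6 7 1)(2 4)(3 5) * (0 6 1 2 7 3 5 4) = (0 1 6 3 4 7 2)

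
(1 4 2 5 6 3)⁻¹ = (1 3 6 5 2 4)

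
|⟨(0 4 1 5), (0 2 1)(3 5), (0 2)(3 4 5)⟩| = 720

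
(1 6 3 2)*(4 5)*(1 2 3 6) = (4 5)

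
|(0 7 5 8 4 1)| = 6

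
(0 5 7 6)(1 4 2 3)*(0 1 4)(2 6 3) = (0 5 7 3 4 6 1)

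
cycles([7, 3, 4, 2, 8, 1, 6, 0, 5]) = (0 7)(1 3 2 4 8 5)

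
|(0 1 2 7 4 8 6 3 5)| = 9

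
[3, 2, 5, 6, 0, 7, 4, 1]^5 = [3, 2, 5, 6, 0, 7, 4, 1]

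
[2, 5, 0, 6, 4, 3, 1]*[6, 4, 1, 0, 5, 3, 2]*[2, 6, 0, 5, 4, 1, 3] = [6, 5, 3, 0, 1, 2, 4]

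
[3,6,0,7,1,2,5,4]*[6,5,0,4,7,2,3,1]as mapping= [0→4,1→3,2→6,3→1,4→5,5→0,6→2,7→7]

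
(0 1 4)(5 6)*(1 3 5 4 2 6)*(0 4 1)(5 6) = (0 3 6 1 2 5)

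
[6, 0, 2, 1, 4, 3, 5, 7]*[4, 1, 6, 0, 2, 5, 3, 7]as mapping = [0→3, 1→4, 2→6, 3→1, 4→2, 5→0, 6→5, 7→7]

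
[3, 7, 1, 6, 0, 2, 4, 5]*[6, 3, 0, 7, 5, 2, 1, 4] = [7, 4, 3, 1, 6, 0, 5, 2]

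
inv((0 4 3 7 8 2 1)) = (0 1 2 8 7 3 4)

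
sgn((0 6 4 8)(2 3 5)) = -1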